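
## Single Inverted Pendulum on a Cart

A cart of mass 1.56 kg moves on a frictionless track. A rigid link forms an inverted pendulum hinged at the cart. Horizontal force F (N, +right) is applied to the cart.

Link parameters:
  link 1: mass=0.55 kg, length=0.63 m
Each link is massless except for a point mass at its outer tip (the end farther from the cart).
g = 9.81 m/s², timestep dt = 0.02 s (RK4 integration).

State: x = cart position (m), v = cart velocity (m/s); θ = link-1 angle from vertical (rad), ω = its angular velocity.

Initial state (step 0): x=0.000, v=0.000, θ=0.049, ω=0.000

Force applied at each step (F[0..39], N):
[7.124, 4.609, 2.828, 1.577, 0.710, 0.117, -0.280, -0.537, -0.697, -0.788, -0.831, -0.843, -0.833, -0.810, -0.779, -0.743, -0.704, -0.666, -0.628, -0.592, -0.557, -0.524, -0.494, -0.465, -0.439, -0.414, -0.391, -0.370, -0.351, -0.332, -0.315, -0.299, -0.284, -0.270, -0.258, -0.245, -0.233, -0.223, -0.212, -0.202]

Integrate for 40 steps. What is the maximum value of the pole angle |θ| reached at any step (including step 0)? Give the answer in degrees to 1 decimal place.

Answer: 2.8°

Derivation:
apply F[0]=+7.124 → step 1: x=0.001, v=0.088, θ=0.048, ω=-0.124
apply F[1]=+4.609 → step 2: x=0.003, v=0.144, θ=0.045, ω=-0.198
apply F[2]=+2.828 → step 3: x=0.006, v=0.177, θ=0.040, ω=-0.238
apply F[3]=+1.577 → step 4: x=0.010, v=0.195, θ=0.035, ω=-0.254
apply F[4]=+0.710 → step 5: x=0.014, v=0.202, θ=0.030, ω=-0.255
apply F[5]=+0.117 → step 6: x=0.018, v=0.201, θ=0.025, ω=-0.246
apply F[6]=-0.280 → step 7: x=0.022, v=0.196, θ=0.020, ω=-0.230
apply F[7]=-0.537 → step 8: x=0.026, v=0.188, θ=0.016, ω=-0.212
apply F[8]=-0.697 → step 9: x=0.030, v=0.178, θ=0.012, ω=-0.192
apply F[9]=-0.788 → step 10: x=0.033, v=0.167, θ=0.008, ω=-0.171
apply F[10]=-0.831 → step 11: x=0.036, v=0.156, θ=0.005, ω=-0.152
apply F[11]=-0.843 → step 12: x=0.039, v=0.145, θ=0.002, ω=-0.133
apply F[12]=-0.833 → step 13: x=0.042, v=0.134, θ=-0.000, ω=-0.116
apply F[13]=-0.810 → step 14: x=0.045, v=0.124, θ=-0.002, ω=-0.100
apply F[14]=-0.779 → step 15: x=0.047, v=0.114, θ=-0.004, ω=-0.085
apply F[15]=-0.743 → step 16: x=0.049, v=0.105, θ=-0.006, ω=-0.072
apply F[16]=-0.704 → step 17: x=0.051, v=0.096, θ=-0.007, ω=-0.061
apply F[17]=-0.666 → step 18: x=0.053, v=0.088, θ=-0.008, ω=-0.050
apply F[18]=-0.628 → step 19: x=0.055, v=0.081, θ=-0.009, ω=-0.041
apply F[19]=-0.592 → step 20: x=0.056, v=0.074, θ=-0.010, ω=-0.033
apply F[20]=-0.557 → step 21: x=0.058, v=0.068, θ=-0.011, ω=-0.026
apply F[21]=-0.524 → step 22: x=0.059, v=0.062, θ=-0.011, ω=-0.020
apply F[22]=-0.494 → step 23: x=0.060, v=0.056, θ=-0.011, ω=-0.015
apply F[23]=-0.465 → step 24: x=0.061, v=0.051, θ=-0.012, ω=-0.010
apply F[24]=-0.439 → step 25: x=0.062, v=0.046, θ=-0.012, ω=-0.006
apply F[25]=-0.414 → step 26: x=0.063, v=0.042, θ=-0.012, ω=-0.003
apply F[26]=-0.391 → step 27: x=0.064, v=0.037, θ=-0.012, ω=0.000
apply F[27]=-0.370 → step 28: x=0.065, v=0.033, θ=-0.012, ω=0.003
apply F[28]=-0.351 → step 29: x=0.065, v=0.030, θ=-0.012, ω=0.005
apply F[29]=-0.332 → step 30: x=0.066, v=0.026, θ=-0.012, ω=0.007
apply F[30]=-0.315 → step 31: x=0.066, v=0.023, θ=-0.011, ω=0.008
apply F[31]=-0.299 → step 32: x=0.067, v=0.020, θ=-0.011, ω=0.010
apply F[32]=-0.284 → step 33: x=0.067, v=0.017, θ=-0.011, ω=0.011
apply F[33]=-0.270 → step 34: x=0.067, v=0.014, θ=-0.011, ω=0.012
apply F[34]=-0.258 → step 35: x=0.068, v=0.012, θ=-0.011, ω=0.012
apply F[35]=-0.245 → step 36: x=0.068, v=0.009, θ=-0.010, ω=0.013
apply F[36]=-0.233 → step 37: x=0.068, v=0.007, θ=-0.010, ω=0.013
apply F[37]=-0.223 → step 38: x=0.068, v=0.005, θ=-0.010, ω=0.014
apply F[38]=-0.212 → step 39: x=0.068, v=0.003, θ=-0.010, ω=0.014
apply F[39]=-0.202 → step 40: x=0.068, v=0.001, θ=-0.009, ω=0.014
Max |angle| over trajectory = 0.049 rad = 2.8°.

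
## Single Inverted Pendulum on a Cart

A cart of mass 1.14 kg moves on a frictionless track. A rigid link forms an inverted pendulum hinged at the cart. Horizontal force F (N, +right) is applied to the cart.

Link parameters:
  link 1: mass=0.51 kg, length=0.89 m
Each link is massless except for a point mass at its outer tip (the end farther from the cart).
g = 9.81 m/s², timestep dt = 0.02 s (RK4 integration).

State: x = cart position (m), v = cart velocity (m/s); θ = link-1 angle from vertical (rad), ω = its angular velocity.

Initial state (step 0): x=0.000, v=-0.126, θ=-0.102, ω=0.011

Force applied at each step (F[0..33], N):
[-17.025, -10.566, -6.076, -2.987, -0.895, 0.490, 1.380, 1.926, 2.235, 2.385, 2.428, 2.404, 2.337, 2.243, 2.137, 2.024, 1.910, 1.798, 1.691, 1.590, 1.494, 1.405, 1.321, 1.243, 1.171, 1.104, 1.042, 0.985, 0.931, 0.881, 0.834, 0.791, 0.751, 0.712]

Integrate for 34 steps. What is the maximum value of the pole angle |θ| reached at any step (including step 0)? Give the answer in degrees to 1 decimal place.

Answer: 5.8°

Derivation:
apply F[0]=-17.025 → step 1: x=-0.005, v=-0.415, θ=-0.099, ω=0.311
apply F[1]=-10.566 → step 2: x=-0.015, v=-0.591, θ=-0.091, ω=0.488
apply F[2]=-6.076 → step 3: x=-0.028, v=-0.690, θ=-0.080, ω=0.580
apply F[3]=-2.987 → step 4: x=-0.043, v=-0.736, θ=-0.068, ω=0.615
apply F[4]=-0.895 → step 5: x=-0.057, v=-0.747, θ=-0.056, ω=0.613
apply F[5]=+0.490 → step 6: x=-0.072, v=-0.734, θ=-0.044, ω=0.588
apply F[6]=+1.380 → step 7: x=-0.087, v=-0.706, θ=-0.033, ω=0.549
apply F[7]=+1.926 → step 8: x=-0.100, v=-0.670, θ=-0.022, ω=0.502
apply F[8]=+2.235 → step 9: x=-0.113, v=-0.629, θ=-0.013, ω=0.452
apply F[9]=+2.385 → step 10: x=-0.125, v=-0.587, θ=-0.004, ω=0.403
apply F[10]=+2.428 → step 11: x=-0.137, v=-0.544, θ=0.004, ω=0.355
apply F[11]=+2.404 → step 12: x=-0.147, v=-0.503, θ=0.010, ω=0.310
apply F[12]=+2.337 → step 13: x=-0.157, v=-0.463, θ=0.016, ω=0.268
apply F[13]=+2.243 → step 14: x=-0.166, v=-0.425, θ=0.021, ω=0.230
apply F[14]=+2.137 → step 15: x=-0.174, v=-0.390, θ=0.025, ω=0.195
apply F[15]=+2.024 → step 16: x=-0.181, v=-0.357, θ=0.029, ω=0.164
apply F[16]=+1.910 → step 17: x=-0.188, v=-0.326, θ=0.032, ω=0.136
apply F[17]=+1.798 → step 18: x=-0.194, v=-0.297, θ=0.034, ω=0.111
apply F[18]=+1.691 → step 19: x=-0.200, v=-0.271, θ=0.036, ω=0.089
apply F[19]=+1.590 → step 20: x=-0.205, v=-0.246, θ=0.038, ω=0.070
apply F[20]=+1.494 → step 21: x=-0.210, v=-0.223, θ=0.039, ω=0.052
apply F[21]=+1.405 → step 22: x=-0.214, v=-0.202, θ=0.040, ω=0.037
apply F[22]=+1.321 → step 23: x=-0.218, v=-0.182, θ=0.041, ω=0.024
apply F[23]=+1.243 → step 24: x=-0.222, v=-0.164, θ=0.041, ω=0.013
apply F[24]=+1.171 → step 25: x=-0.225, v=-0.147, θ=0.041, ω=0.003
apply F[25]=+1.104 → step 26: x=-0.227, v=-0.131, θ=0.041, ω=-0.006
apply F[26]=+1.042 → step 27: x=-0.230, v=-0.117, θ=0.041, ω=-0.013
apply F[27]=+0.985 → step 28: x=-0.232, v=-0.103, θ=0.041, ω=-0.020
apply F[28]=+0.931 → step 29: x=-0.234, v=-0.090, θ=0.040, ω=-0.025
apply F[29]=+0.881 → step 30: x=-0.236, v=-0.078, θ=0.040, ω=-0.030
apply F[30]=+0.834 → step 31: x=-0.237, v=-0.067, θ=0.039, ω=-0.034
apply F[31]=+0.791 → step 32: x=-0.238, v=-0.057, θ=0.038, ω=-0.037
apply F[32]=+0.751 → step 33: x=-0.239, v=-0.047, θ=0.038, ω=-0.040
apply F[33]=+0.712 → step 34: x=-0.240, v=-0.038, θ=0.037, ω=-0.042
Max |angle| over trajectory = 0.102 rad = 5.8°.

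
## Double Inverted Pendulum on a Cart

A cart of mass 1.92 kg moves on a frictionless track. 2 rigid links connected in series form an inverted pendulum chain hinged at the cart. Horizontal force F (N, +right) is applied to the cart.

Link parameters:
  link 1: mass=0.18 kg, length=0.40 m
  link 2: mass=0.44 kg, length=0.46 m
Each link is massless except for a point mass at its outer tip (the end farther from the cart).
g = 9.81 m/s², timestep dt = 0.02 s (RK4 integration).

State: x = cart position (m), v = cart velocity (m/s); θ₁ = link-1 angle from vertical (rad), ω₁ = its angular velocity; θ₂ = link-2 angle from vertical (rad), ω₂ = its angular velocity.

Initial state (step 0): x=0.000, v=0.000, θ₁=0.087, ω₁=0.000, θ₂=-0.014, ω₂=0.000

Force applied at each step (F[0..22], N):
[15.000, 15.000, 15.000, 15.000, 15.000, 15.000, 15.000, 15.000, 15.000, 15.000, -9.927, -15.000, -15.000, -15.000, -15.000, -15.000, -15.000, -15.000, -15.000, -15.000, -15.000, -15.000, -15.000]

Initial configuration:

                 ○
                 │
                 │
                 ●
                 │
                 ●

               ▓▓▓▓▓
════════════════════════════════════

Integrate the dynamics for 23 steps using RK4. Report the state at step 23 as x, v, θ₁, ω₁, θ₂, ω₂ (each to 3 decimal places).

apply F[0]=+15.000 → step 1: x=0.002, v=0.151, θ₁=0.085, ω₁=-0.208, θ₂=-0.016, ω₂=-0.153
apply F[1]=+15.000 → step 2: x=0.006, v=0.301, θ₁=0.079, ω₁=-0.422, θ₂=-0.020, ω₂=-0.304
apply F[2]=+15.000 → step 3: x=0.014, v=0.453, θ₁=0.068, ω₁=-0.646, θ₂=-0.028, ω₂=-0.448
apply F[3]=+15.000 → step 4: x=0.024, v=0.605, θ₁=0.053, ω₁=-0.887, θ₂=-0.038, ω₂=-0.584
apply F[4]=+15.000 → step 5: x=0.038, v=0.759, θ₁=0.032, ω₁=-1.151, θ₂=-0.051, ω₂=-0.707
apply F[5]=+15.000 → step 6: x=0.055, v=0.914, θ₁=0.006, ω₁=-1.444, θ₂=-0.066, ω₂=-0.812
apply F[6]=+15.000 → step 7: x=0.074, v=1.071, θ₁=-0.026, ω₁=-1.774, θ₂=-0.083, ω₂=-0.894
apply F[7]=+15.000 → step 8: x=0.097, v=1.229, θ₁=-0.065, ω₁=-2.148, θ₂=-0.102, ω₂=-0.948
apply F[8]=+15.000 → step 9: x=0.124, v=1.389, θ₁=-0.112, ω₁=-2.570, θ₂=-0.121, ω₂=-0.972
apply F[9]=+15.000 → step 10: x=0.153, v=1.550, θ₁=-0.168, ω₁=-3.041, θ₂=-0.140, ω₂=-0.966
apply F[10]=-9.927 → step 11: x=0.183, v=1.455, θ₁=-0.228, ω₁=-2.943, θ₂=-0.159, ω₂=-0.918
apply F[11]=-15.000 → step 12: x=0.211, v=1.311, θ₁=-0.285, ω₁=-2.801, θ₂=-0.177, ω₂=-0.817
apply F[12]=-15.000 → step 13: x=0.235, v=1.171, θ₁=-0.340, ω₁=-2.739, θ₂=-0.192, ω₂=-0.665
apply F[13]=-15.000 → step 14: x=0.258, v=1.033, θ₁=-0.395, ω₁=-2.755, θ₂=-0.203, ω₂=-0.464
apply F[14]=-15.000 → step 15: x=0.277, v=0.897, θ₁=-0.451, ω₁=-2.843, θ₂=-0.210, ω₂=-0.217
apply F[15]=-15.000 → step 16: x=0.293, v=0.762, θ₁=-0.509, ω₁=-2.995, θ₂=-0.211, ω₂=0.068
apply F[16]=-15.000 → step 17: x=0.307, v=0.627, θ₁=-0.571, ω₁=-3.196, θ₂=-0.207, ω₂=0.378
apply F[17]=-15.000 → step 18: x=0.318, v=0.491, θ₁=-0.637, ω₁=-3.431, θ₂=-0.196, ω₂=0.696
apply F[18]=-15.000 → step 19: x=0.327, v=0.352, θ₁=-0.708, ω₁=-3.680, θ₂=-0.179, ω₂=1.001
apply F[19]=-15.000 → step 20: x=0.333, v=0.211, θ₁=-0.784, ω₁=-3.931, θ₂=-0.156, ω₂=1.277
apply F[20]=-15.000 → step 21: x=0.335, v=0.067, θ₁=-0.866, ω₁=-4.174, θ₂=-0.128, ω₂=1.512
apply F[21]=-15.000 → step 22: x=0.335, v=-0.081, θ₁=-0.951, ω₁=-4.409, θ₂=-0.096, ω₂=1.696
apply F[22]=-15.000 → step 23: x=0.332, v=-0.231, θ₁=-1.042, ω₁=-4.642, θ₂=-0.061, ω₂=1.828

Answer: x=0.332, v=-0.231, θ₁=-1.042, ω₁=-4.642, θ₂=-0.061, ω₂=1.828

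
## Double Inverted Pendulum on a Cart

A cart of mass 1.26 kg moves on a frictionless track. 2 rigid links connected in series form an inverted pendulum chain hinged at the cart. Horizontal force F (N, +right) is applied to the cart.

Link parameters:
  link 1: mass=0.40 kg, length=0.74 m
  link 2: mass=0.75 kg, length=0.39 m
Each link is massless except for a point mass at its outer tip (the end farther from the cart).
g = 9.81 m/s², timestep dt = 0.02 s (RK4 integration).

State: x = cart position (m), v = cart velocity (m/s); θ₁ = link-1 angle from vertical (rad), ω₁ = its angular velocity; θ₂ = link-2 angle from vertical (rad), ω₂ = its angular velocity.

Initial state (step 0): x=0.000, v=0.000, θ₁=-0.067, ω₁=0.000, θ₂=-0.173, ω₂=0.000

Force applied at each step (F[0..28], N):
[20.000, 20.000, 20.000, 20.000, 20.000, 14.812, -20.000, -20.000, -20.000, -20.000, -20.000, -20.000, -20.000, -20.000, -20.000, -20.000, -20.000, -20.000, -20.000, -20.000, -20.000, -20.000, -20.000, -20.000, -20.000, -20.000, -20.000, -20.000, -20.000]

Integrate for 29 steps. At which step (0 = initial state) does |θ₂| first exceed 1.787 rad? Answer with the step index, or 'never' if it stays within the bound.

Answer: never

Derivation:
apply F[0]=+20.000 → step 1: x=0.003, v=0.328, θ₁=-0.071, ω₁=-0.416, θ₂=-0.174, ω₂=-0.131
apply F[1]=+20.000 → step 2: x=0.013, v=0.657, θ₁=-0.084, ω₁=-0.839, θ₂=-0.178, ω₂=-0.249
apply F[2]=+20.000 → step 3: x=0.030, v=0.987, θ₁=-0.105, ω₁=-1.275, θ₂=-0.184, ω₂=-0.342
apply F[3]=+20.000 → step 4: x=0.053, v=1.317, θ₁=-0.135, ω₁=-1.729, θ₂=-0.192, ω₂=-0.404
apply F[4]=+20.000 → step 5: x=0.082, v=1.646, θ₁=-0.174, ω₁=-2.200, θ₂=-0.200, ω₂=-0.431
apply F[5]=+14.812 → step 6: x=0.118, v=1.892, θ₁=-0.222, ω₁=-2.576, θ₂=-0.209, ω₂=-0.435
apply F[6]=-20.000 → step 7: x=0.153, v=1.612, θ₁=-0.270, ω₁=-2.289, θ₂=-0.217, ω₂=-0.392
apply F[7]=-20.000 → step 8: x=0.182, v=1.345, θ₁=-0.314, ω₁=-2.055, θ₂=-0.224, ω₂=-0.290
apply F[8]=-20.000 → step 9: x=0.207, v=1.090, θ₁=-0.353, ω₁=-1.872, θ₂=-0.228, ω₂=-0.126
apply F[9]=-20.000 → step 10: x=0.226, v=0.844, θ₁=-0.389, ω₁=-1.735, θ₂=-0.229, ω₂=0.100
apply F[10]=-20.000 → step 11: x=0.240, v=0.605, θ₁=-0.423, ω₁=-1.640, θ₂=-0.224, ω₂=0.388
apply F[11]=-20.000 → step 12: x=0.250, v=0.372, θ₁=-0.455, ω₁=-1.584, θ₂=-0.213, ω₂=0.737
apply F[12]=-20.000 → step 13: x=0.255, v=0.142, θ₁=-0.486, ω₁=-1.561, θ₂=-0.194, ω₂=1.146
apply F[13]=-20.000 → step 14: x=0.256, v=-0.088, θ₁=-0.517, ω₁=-1.564, θ₂=-0.166, ω₂=1.610
apply F[14]=-20.000 → step 15: x=0.252, v=-0.319, θ₁=-0.549, ω₁=-1.582, θ₂=-0.129, ω₂=2.121
apply F[15]=-20.000 → step 16: x=0.243, v=-0.555, θ₁=-0.581, ω₁=-1.605, θ₂=-0.081, ω₂=2.665
apply F[16]=-20.000 → step 17: x=0.229, v=-0.797, θ₁=-0.613, ω₁=-1.618, θ₂=-0.023, ω₂=3.227
apply F[17]=-20.000 → step 18: x=0.211, v=-1.045, θ₁=-0.645, ω₁=-1.609, θ₂=0.048, ω₂=3.796
apply F[18]=-20.000 → step 19: x=0.188, v=-1.299, θ₁=-0.677, ω₁=-1.565, θ₂=0.129, ω₂=4.363
apply F[19]=-20.000 → step 20: x=0.159, v=-1.558, θ₁=-0.708, ω₁=-1.478, θ₂=0.222, ω₂=4.930
apply F[20]=-20.000 → step 21: x=0.125, v=-1.819, θ₁=-0.736, ω₁=-1.338, θ₂=0.327, ω₂=5.504
apply F[21]=-20.000 → step 22: x=0.086, v=-2.081, θ₁=-0.761, ω₁=-1.137, θ₂=0.443, ω₂=6.101
apply F[22]=-20.000 → step 23: x=0.042, v=-2.341, θ₁=-0.781, ω₁=-0.862, θ₂=0.571, ω₂=6.740
apply F[23]=-20.000 → step 24: x=-0.007, v=-2.595, θ₁=-0.795, ω₁=-0.500, θ₂=0.713, ω₂=7.451
apply F[24]=-20.000 → step 25: x=-0.062, v=-2.840, θ₁=-0.800, ω₁=-0.030, θ₂=0.870, ω₂=8.265
apply F[25]=-20.000 → step 26: x=-0.121, v=-3.071, θ₁=-0.795, ω₁=0.573, θ₂=1.044, ω₂=9.225
apply F[26]=-20.000 → step 27: x=-0.184, v=-3.280, θ₁=-0.776, ω₁=1.340, θ₂=1.240, ω₂=10.384
apply F[27]=-20.000 → step 28: x=-0.252, v=-3.456, θ₁=-0.740, ω₁=2.303, θ₂=1.461, ω₂=11.806
apply F[28]=-20.000 → step 29: x=-0.322, v=-3.582, θ₁=-0.683, ω₁=3.478, θ₂=1.714, ω₂=13.558
max |θ₂| = 1.714 ≤ 1.787 over all 30 states.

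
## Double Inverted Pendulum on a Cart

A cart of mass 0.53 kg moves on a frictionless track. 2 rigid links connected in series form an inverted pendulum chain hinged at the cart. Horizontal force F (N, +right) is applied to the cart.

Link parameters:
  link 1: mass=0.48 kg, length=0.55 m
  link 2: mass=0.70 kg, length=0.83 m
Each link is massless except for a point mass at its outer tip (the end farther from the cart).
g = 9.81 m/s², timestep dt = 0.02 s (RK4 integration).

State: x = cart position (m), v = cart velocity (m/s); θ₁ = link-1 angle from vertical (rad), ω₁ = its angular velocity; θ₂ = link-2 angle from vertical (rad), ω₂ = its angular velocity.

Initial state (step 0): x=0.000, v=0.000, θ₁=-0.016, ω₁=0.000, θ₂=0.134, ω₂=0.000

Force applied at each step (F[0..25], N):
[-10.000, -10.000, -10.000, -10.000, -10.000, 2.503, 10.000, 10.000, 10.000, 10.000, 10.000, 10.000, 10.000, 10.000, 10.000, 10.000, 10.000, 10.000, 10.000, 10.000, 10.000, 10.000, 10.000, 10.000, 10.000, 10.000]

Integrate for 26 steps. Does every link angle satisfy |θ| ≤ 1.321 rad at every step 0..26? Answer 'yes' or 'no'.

Answer: yes

Derivation:
apply F[0]=-10.000 → step 1: x=-0.004, v=-0.371, θ₁=-0.010, ω₁=0.595, θ₂=0.135, ω₂=0.085
apply F[1]=-10.000 → step 2: x=-0.015, v=-0.748, θ₁=0.008, ω₁=1.213, θ₂=0.137, ω₂=0.159
apply F[2]=-10.000 → step 3: x=-0.034, v=-1.133, θ₁=0.039, ω₁=1.872, θ₂=0.141, ω₂=0.214
apply F[3]=-10.000 → step 4: x=-0.060, v=-1.525, θ₁=0.083, ω₁=2.579, θ₂=0.146, ω₂=0.243
apply F[4]=-10.000 → step 5: x=-0.095, v=-1.915, θ₁=0.142, ω₁=3.317, θ₂=0.151, ω₂=0.250
apply F[5]=+2.503 → step 6: x=-0.132, v=-1.853, θ₁=0.208, ω₁=3.274, θ₂=0.156, ω₂=0.245
apply F[6]=+10.000 → step 7: x=-0.166, v=-1.558, θ₁=0.269, ω₁=2.870, θ₂=0.160, ω₂=0.207
apply F[7]=+10.000 → step 8: x=-0.195, v=-1.297, θ₁=0.323, ω₁=2.582, θ₂=0.164, ω₂=0.136
apply F[8]=+10.000 → step 9: x=-0.218, v=-1.062, θ₁=0.373, ω₁=2.392, θ₂=0.165, ω₂=0.035
apply F[9]=+10.000 → step 10: x=-0.237, v=-0.847, θ₁=0.420, ω₁=2.282, θ₂=0.165, ω₂=-0.094
apply F[10]=+10.000 → step 11: x=-0.252, v=-0.647, θ₁=0.465, ω₁=2.237, θ₂=0.162, ω₂=-0.246
apply F[11]=+10.000 → step 12: x=-0.263, v=-0.457, θ₁=0.510, ω₁=2.242, θ₂=0.155, ω₂=-0.417
apply F[12]=+10.000 → step 13: x=-0.271, v=-0.271, θ₁=0.555, ω₁=2.286, θ₂=0.145, ω₂=-0.604
apply F[13]=+10.000 → step 14: x=-0.274, v=-0.087, θ₁=0.601, ω₁=2.359, θ₂=0.131, ω₂=-0.805
apply F[14]=+10.000 → step 15: x=-0.274, v=0.099, θ₁=0.649, ω₁=2.452, θ₂=0.112, ω₂=-1.015
apply F[15]=+10.000 → step 16: x=-0.270, v=0.289, θ₁=0.699, ω₁=2.555, θ₂=0.090, ω₂=-1.231
apply F[16]=+10.000 → step 17: x=-0.263, v=0.485, θ₁=0.751, ω₁=2.662, θ₂=0.063, ω₂=-1.450
apply F[17]=+10.000 → step 18: x=-0.251, v=0.688, θ₁=0.806, ω₁=2.766, θ₂=0.032, ω₂=-1.670
apply F[18]=+10.000 → step 19: x=-0.235, v=0.899, θ₁=0.862, ω₁=2.865, θ₂=-0.004, ω₂=-1.888
apply F[19]=+10.000 → step 20: x=-0.215, v=1.117, θ₁=0.920, ω₁=2.954, θ₂=-0.043, ω₂=-2.104
apply F[20]=+10.000 → step 21: x=-0.190, v=1.342, θ₁=0.980, ω₁=3.032, θ₂=-0.088, ω₂=-2.316
apply F[21]=+10.000 → step 22: x=-0.161, v=1.572, θ₁=1.041, ω₁=3.098, θ₂=-0.136, ω₂=-2.525
apply F[22]=+10.000 → step 23: x=-0.127, v=1.805, θ₁=1.104, ω₁=3.153, θ₂=-0.189, ω₂=-2.730
apply F[23]=+10.000 → step 24: x=-0.089, v=2.041, θ₁=1.168, ω₁=3.195, θ₂=-0.245, ω₂=-2.933
apply F[24]=+10.000 → step 25: x=-0.046, v=2.275, θ₁=1.232, ω₁=3.226, θ₂=-0.306, ω₂=-3.136
apply F[25]=+10.000 → step 26: x=0.002, v=2.507, θ₁=1.296, ω₁=3.246, θ₂=-0.371, ω₂=-3.339
Max |angle| over trajectory = 1.296 rad; bound = 1.321 → within bound.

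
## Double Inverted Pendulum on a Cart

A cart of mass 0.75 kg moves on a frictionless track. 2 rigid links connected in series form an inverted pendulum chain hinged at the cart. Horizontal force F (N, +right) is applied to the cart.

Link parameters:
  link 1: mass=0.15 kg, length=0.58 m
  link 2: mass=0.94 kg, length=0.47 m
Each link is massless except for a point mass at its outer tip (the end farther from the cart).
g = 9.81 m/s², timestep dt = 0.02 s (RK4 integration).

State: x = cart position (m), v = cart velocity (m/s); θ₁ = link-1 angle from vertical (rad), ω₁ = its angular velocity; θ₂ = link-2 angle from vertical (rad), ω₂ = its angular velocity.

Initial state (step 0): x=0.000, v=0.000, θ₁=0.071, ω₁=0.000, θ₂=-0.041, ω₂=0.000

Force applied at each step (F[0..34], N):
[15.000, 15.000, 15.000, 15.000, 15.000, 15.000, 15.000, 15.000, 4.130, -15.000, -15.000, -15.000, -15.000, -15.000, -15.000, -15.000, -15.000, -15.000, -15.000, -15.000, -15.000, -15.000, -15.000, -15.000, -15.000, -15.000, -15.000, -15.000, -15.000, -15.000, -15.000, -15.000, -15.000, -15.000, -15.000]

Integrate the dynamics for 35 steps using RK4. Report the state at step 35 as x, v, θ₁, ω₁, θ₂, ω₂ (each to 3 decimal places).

apply F[0]=+15.000 → step 1: x=0.004, v=0.379, θ₁=0.067, ω₁=-0.383, θ₂=-0.045, ω₂=-0.354
apply F[1]=+15.000 → step 2: x=0.015, v=0.761, θ₁=0.056, ω₁=-0.784, θ₂=-0.055, ω₂=-0.694
apply F[2]=+15.000 → step 3: x=0.034, v=1.149, θ₁=0.036, ω₁=-1.223, θ₂=-0.072, ω₂=-1.002
apply F[3]=+15.000 → step 4: x=0.061, v=1.544, θ₁=0.006, ω₁=-1.720, θ₂=-0.095, ω₂=-1.259
apply F[4]=+15.000 → step 5: x=0.096, v=1.946, θ₁=-0.034, ω₁=-2.294, θ₂=-0.122, ω₂=-1.439
apply F[5]=+15.000 → step 6: x=0.139, v=2.352, θ₁=-0.086, ω₁=-2.953, θ₂=-0.152, ω₂=-1.527
apply F[6]=+15.000 → step 7: x=0.190, v=2.751, θ₁=-0.152, ω₁=-3.676, θ₂=-0.182, ω₂=-1.532
apply F[7]=+15.000 → step 8: x=0.249, v=3.126, θ₁=-0.233, ω₁=-4.377, θ₂=-0.213, ω₂=-1.529
apply F[8]=+4.130 → step 9: x=0.312, v=3.204, θ₁=-0.322, ω₁=-4.551, θ₂=-0.244, ω₂=-1.593
apply F[9]=-15.000 → step 10: x=0.373, v=2.840, θ₁=-0.409, ω₁=-4.166, θ₂=-0.275, ω₂=-1.475
apply F[10]=-15.000 → step 11: x=0.426, v=2.504, θ₁=-0.490, ω₁=-3.961, θ₂=-0.302, ω₂=-1.224
apply F[11]=-15.000 → step 12: x=0.473, v=2.186, θ₁=-0.569, ω₁=-3.905, θ₂=-0.323, ω₂=-0.856
apply F[12]=-15.000 → step 13: x=0.514, v=1.874, θ₁=-0.647, ω₁=-3.959, θ₂=-0.336, ω₂=-0.405
apply F[13]=-15.000 → step 14: x=0.548, v=1.561, θ₁=-0.727, ω₁=-4.081, θ₂=-0.339, ω₂=0.091
apply F[14]=-15.000 → step 15: x=0.576, v=1.239, θ₁=-0.811, ω₁=-4.236, θ₂=-0.332, ω₂=0.593
apply F[15]=-15.000 → step 16: x=0.597, v=0.906, θ₁=-0.897, ω₁=-4.396, θ₂=-0.315, ω₂=1.070
apply F[16]=-15.000 → step 17: x=0.612, v=0.561, θ₁=-0.986, ω₁=-4.548, θ₂=-0.290, ω₂=1.502
apply F[17]=-15.000 → step 18: x=0.620, v=0.206, θ₁=-1.079, ω₁=-4.689, θ₂=-0.256, ω₂=1.881
apply F[18]=-15.000 → step 19: x=0.620, v=-0.158, θ₁=-1.174, ω₁=-4.821, θ₂=-0.215, ω₂=2.207
apply F[19]=-15.000 → step 20: x=0.613, v=-0.530, θ₁=-1.272, ω₁=-4.954, θ₂=-0.168, ω₂=2.482
apply F[20]=-15.000 → step 21: x=0.599, v=-0.908, θ₁=-1.372, ω₁=-5.094, θ₂=-0.116, ω₂=2.709
apply F[21]=-15.000 → step 22: x=0.577, v=-1.291, θ₁=-1.475, ω₁=-5.255, θ₂=-0.060, ω₂=2.887
apply F[22]=-15.000 → step 23: x=0.547, v=-1.679, θ₁=-1.582, ω₁=-5.450, θ₂=-0.001, ω₂=3.013
apply F[23]=-15.000 → step 24: x=0.510, v=-2.073, θ₁=-1.694, ω₁=-5.700, θ₂=0.060, ω₂=3.072
apply F[24]=-15.000 → step 25: x=0.464, v=-2.477, θ₁=-1.811, ω₁=-6.040, θ₂=0.122, ω₂=3.035
apply F[25]=-15.000 → step 26: x=0.411, v=-2.896, θ₁=-1.936, ω₁=-6.530, θ₂=0.181, ω₂=2.843
apply F[26]=-15.000 → step 27: x=0.348, v=-3.346, θ₁=-2.074, ω₁=-7.284, θ₂=0.233, ω₂=2.372
apply F[27]=-15.000 → step 28: x=0.276, v=-3.866, θ₁=-2.231, ω₁=-8.549, θ₂=0.272, ω₂=1.364
apply F[28]=-15.000 → step 29: x=0.193, v=-4.552, θ₁=-2.423, ω₁=-10.876, θ₂=0.281, ω₂=-0.745
apply F[29]=-15.000 → step 30: x=0.092, v=-5.649, θ₁=-2.681, ω₁=-15.414, θ₂=0.228, ω₂=-4.997
apply F[30]=-15.000 → step 31: x=-0.037, v=-7.137, θ₁=-3.054, ω₁=-21.300, θ₂=0.071, ω₂=-9.974
apply F[31]=-15.000 → step 32: x=-0.180, v=-6.941, θ₁=-3.454, ω₁=-17.222, θ₂=-0.090, ω₂=-4.502
apply F[32]=-15.000 → step 33: x=-0.314, v=-6.495, θ₁=-3.739, ω₁=-11.878, θ₂=-0.105, ω₂=2.384
apply F[33]=-15.000 → step 34: x=-0.443, v=-6.501, θ₁=-3.951, ω₁=-9.702, θ₂=-0.015, ω₂=6.188
apply F[34]=-15.000 → step 35: x=-0.575, v=-6.674, θ₁=-4.138, ω₁=-9.265, θ₂=0.135, ω₂=8.688

Answer: x=-0.575, v=-6.674, θ₁=-4.138, ω₁=-9.265, θ₂=0.135, ω₂=8.688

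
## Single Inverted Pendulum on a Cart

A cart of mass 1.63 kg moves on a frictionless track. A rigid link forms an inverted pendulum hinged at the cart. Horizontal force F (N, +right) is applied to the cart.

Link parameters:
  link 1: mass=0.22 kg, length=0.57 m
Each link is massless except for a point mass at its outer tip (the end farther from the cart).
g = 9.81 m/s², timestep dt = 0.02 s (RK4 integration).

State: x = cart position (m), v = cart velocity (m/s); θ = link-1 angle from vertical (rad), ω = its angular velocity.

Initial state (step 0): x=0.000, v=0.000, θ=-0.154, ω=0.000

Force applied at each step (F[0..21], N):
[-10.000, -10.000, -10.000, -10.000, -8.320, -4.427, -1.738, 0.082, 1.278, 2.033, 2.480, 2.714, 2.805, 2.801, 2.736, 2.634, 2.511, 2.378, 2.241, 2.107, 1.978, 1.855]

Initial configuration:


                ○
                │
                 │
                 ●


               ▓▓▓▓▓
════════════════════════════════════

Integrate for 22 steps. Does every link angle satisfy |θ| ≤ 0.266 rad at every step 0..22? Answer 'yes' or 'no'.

Answer: yes

Derivation:
apply F[0]=-10.000 → step 1: x=-0.001, v=-0.118, θ=-0.152, ω=0.153
apply F[1]=-10.000 → step 2: x=-0.005, v=-0.237, θ=-0.148, ω=0.306
apply F[2]=-10.000 → step 3: x=-0.011, v=-0.355, θ=-0.140, ω=0.463
apply F[3]=-10.000 → step 4: x=-0.019, v=-0.474, θ=-0.129, ω=0.623
apply F[4]=-8.320 → step 5: x=-0.029, v=-0.573, θ=-0.116, ω=0.753
apply F[5]=-4.427 → step 6: x=-0.041, v=-0.625, θ=-0.100, ω=0.806
apply F[6]=-1.738 → step 7: x=-0.054, v=-0.644, θ=-0.084, ω=0.807
apply F[7]=+0.082 → step 8: x=-0.067, v=-0.641, θ=-0.068, ω=0.776
apply F[8]=+1.278 → step 9: x=-0.080, v=-0.623, θ=-0.053, ω=0.725
apply F[9]=+2.033 → step 10: x=-0.092, v=-0.597, θ=-0.039, ω=0.664
apply F[10]=+2.480 → step 11: x=-0.103, v=-0.566, θ=-0.027, ω=0.597
apply F[11]=+2.714 → step 12: x=-0.114, v=-0.532, θ=-0.015, ω=0.531
apply F[12]=+2.805 → step 13: x=-0.125, v=-0.497, θ=-0.005, ω=0.467
apply F[13]=+2.801 → step 14: x=-0.134, v=-0.463, θ=0.003, ω=0.406
apply F[14]=+2.736 → step 15: x=-0.143, v=-0.430, θ=0.011, ω=0.350
apply F[15]=+2.634 → step 16: x=-0.151, v=-0.398, θ=0.017, ω=0.299
apply F[16]=+2.511 → step 17: x=-0.159, v=-0.368, θ=0.023, ω=0.253
apply F[17]=+2.378 → step 18: x=-0.166, v=-0.339, θ=0.028, ω=0.211
apply F[18]=+2.241 → step 19: x=-0.173, v=-0.312, θ=0.031, ω=0.175
apply F[19]=+2.107 → step 20: x=-0.179, v=-0.287, θ=0.035, ω=0.142
apply F[20]=+1.978 → step 21: x=-0.184, v=-0.264, θ=0.037, ω=0.114
apply F[21]=+1.855 → step 22: x=-0.189, v=-0.242, θ=0.039, ω=0.089
Max |angle| over trajectory = 0.154 rad; bound = 0.266 → within bound.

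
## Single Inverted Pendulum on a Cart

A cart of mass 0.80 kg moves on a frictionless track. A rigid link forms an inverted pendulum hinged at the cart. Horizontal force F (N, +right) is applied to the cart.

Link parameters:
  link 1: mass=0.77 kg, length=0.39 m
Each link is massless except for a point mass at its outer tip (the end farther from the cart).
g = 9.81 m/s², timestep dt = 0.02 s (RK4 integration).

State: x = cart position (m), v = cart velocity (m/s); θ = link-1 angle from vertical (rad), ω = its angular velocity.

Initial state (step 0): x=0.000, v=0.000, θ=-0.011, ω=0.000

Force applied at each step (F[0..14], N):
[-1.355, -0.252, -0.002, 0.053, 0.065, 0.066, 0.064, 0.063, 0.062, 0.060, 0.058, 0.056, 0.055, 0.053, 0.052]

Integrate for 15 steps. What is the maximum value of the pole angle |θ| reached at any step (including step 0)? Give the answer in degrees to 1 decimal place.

apply F[0]=-1.355 → step 1: x=-0.000, v=-0.032, θ=-0.010, ω=0.076
apply F[1]=-0.252 → step 2: x=-0.001, v=-0.036, θ=-0.009, ω=0.083
apply F[2]=-0.002 → step 3: x=-0.002, v=-0.035, θ=-0.007, ω=0.075
apply F[3]=+0.053 → step 4: x=-0.002, v=-0.032, θ=-0.006, ω=0.066
apply F[4]=+0.065 → step 5: x=-0.003, v=-0.030, θ=-0.004, ω=0.057
apply F[5]=+0.066 → step 6: x=-0.004, v=-0.027, θ=-0.003, ω=0.049
apply F[6]=+0.064 → step 7: x=-0.004, v=-0.025, θ=-0.002, ω=0.042
apply F[7]=+0.063 → step 8: x=-0.005, v=-0.023, θ=-0.002, ω=0.035
apply F[8]=+0.062 → step 9: x=-0.005, v=-0.022, θ=-0.001, ω=0.030
apply F[9]=+0.060 → step 10: x=-0.005, v=-0.020, θ=-0.001, ω=0.026
apply F[10]=+0.058 → step 11: x=-0.006, v=-0.018, θ=-0.000, ω=0.022
apply F[11]=+0.056 → step 12: x=-0.006, v=-0.017, θ=0.000, ω=0.018
apply F[12]=+0.055 → step 13: x=-0.007, v=-0.016, θ=0.001, ω=0.015
apply F[13]=+0.053 → step 14: x=-0.007, v=-0.015, θ=0.001, ω=0.013
apply F[14]=+0.052 → step 15: x=-0.007, v=-0.013, θ=0.001, ω=0.010
Max |angle| over trajectory = 0.011 rad = 0.6°.

Answer: 0.6°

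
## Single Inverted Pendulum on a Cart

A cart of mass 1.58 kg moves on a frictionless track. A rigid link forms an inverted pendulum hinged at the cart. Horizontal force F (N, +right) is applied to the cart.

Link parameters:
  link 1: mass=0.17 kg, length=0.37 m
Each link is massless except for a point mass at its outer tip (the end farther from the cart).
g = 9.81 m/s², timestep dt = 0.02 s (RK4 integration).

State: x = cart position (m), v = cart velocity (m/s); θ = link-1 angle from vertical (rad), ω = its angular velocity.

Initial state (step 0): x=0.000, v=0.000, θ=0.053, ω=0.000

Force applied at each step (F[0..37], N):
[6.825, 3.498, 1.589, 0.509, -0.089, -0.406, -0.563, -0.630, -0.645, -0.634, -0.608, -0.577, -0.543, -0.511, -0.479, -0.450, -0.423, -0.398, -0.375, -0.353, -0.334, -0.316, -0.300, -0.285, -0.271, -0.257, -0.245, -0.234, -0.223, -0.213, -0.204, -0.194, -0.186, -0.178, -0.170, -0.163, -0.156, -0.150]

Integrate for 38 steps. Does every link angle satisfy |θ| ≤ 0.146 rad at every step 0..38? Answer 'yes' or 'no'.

Answer: yes

Derivation:
apply F[0]=+6.825 → step 1: x=0.001, v=0.085, θ=0.051, ω=-0.202
apply F[1]=+3.498 → step 2: x=0.003, v=0.129, θ=0.046, ω=-0.293
apply F[2]=+1.589 → step 3: x=0.006, v=0.148, θ=0.040, ω=-0.322
apply F[3]=+0.509 → step 4: x=0.009, v=0.153, θ=0.033, ω=-0.318
apply F[4]=-0.089 → step 5: x=0.012, v=0.152, θ=0.027, ω=-0.297
apply F[5]=-0.406 → step 6: x=0.015, v=0.146, θ=0.022, ω=-0.269
apply F[6]=-0.563 → step 7: x=0.018, v=0.138, θ=0.017, ω=-0.239
apply F[7]=-0.630 → step 8: x=0.020, v=0.130, θ=0.012, ω=-0.209
apply F[8]=-0.645 → step 9: x=0.023, v=0.122, θ=0.008, ω=-0.181
apply F[9]=-0.634 → step 10: x=0.025, v=0.114, θ=0.005, ω=-0.155
apply F[10]=-0.608 → step 11: x=0.027, v=0.106, θ=0.002, ω=-0.132
apply F[11]=-0.577 → step 12: x=0.029, v=0.099, θ=-0.000, ω=-0.112
apply F[12]=-0.543 → step 13: x=0.031, v=0.092, θ=-0.003, ω=-0.095
apply F[13]=-0.511 → step 14: x=0.033, v=0.085, θ=-0.004, ω=-0.079
apply F[14]=-0.479 → step 15: x=0.035, v=0.079, θ=-0.006, ω=-0.066
apply F[15]=-0.450 → step 16: x=0.036, v=0.074, θ=-0.007, ω=-0.054
apply F[16]=-0.423 → step 17: x=0.038, v=0.069, θ=-0.008, ω=-0.044
apply F[17]=-0.398 → step 18: x=0.039, v=0.064, θ=-0.009, ω=-0.035
apply F[18]=-0.375 → step 19: x=0.040, v=0.059, θ=-0.009, ω=-0.028
apply F[19]=-0.353 → step 20: x=0.041, v=0.055, θ=-0.010, ω=-0.021
apply F[20]=-0.334 → step 21: x=0.042, v=0.051, θ=-0.010, ω=-0.016
apply F[21]=-0.316 → step 22: x=0.043, v=0.047, θ=-0.010, ω=-0.011
apply F[22]=-0.300 → step 23: x=0.044, v=0.044, θ=-0.011, ω=-0.007
apply F[23]=-0.285 → step 24: x=0.045, v=0.040, θ=-0.011, ω=-0.003
apply F[24]=-0.271 → step 25: x=0.046, v=0.037, θ=-0.011, ω=-0.000
apply F[25]=-0.257 → step 26: x=0.047, v=0.034, θ=-0.011, ω=0.002
apply F[26]=-0.245 → step 27: x=0.047, v=0.031, θ=-0.011, ω=0.004
apply F[27]=-0.234 → step 28: x=0.048, v=0.028, θ=-0.011, ω=0.006
apply F[28]=-0.223 → step 29: x=0.048, v=0.026, θ=-0.010, ω=0.008
apply F[29]=-0.213 → step 30: x=0.049, v=0.023, θ=-0.010, ω=0.009
apply F[30]=-0.204 → step 31: x=0.049, v=0.021, θ=-0.010, ω=0.010
apply F[31]=-0.194 → step 32: x=0.050, v=0.019, θ=-0.010, ω=0.011
apply F[32]=-0.186 → step 33: x=0.050, v=0.016, θ=-0.010, ω=0.011
apply F[33]=-0.178 → step 34: x=0.050, v=0.014, θ=-0.009, ω=0.012
apply F[34]=-0.170 → step 35: x=0.051, v=0.012, θ=-0.009, ω=0.012
apply F[35]=-0.163 → step 36: x=0.051, v=0.011, θ=-0.009, ω=0.013
apply F[36]=-0.156 → step 37: x=0.051, v=0.009, θ=-0.009, ω=0.013
apply F[37]=-0.150 → step 38: x=0.051, v=0.007, θ=-0.008, ω=0.013
Max |angle| over trajectory = 0.053 rad; bound = 0.146 → within bound.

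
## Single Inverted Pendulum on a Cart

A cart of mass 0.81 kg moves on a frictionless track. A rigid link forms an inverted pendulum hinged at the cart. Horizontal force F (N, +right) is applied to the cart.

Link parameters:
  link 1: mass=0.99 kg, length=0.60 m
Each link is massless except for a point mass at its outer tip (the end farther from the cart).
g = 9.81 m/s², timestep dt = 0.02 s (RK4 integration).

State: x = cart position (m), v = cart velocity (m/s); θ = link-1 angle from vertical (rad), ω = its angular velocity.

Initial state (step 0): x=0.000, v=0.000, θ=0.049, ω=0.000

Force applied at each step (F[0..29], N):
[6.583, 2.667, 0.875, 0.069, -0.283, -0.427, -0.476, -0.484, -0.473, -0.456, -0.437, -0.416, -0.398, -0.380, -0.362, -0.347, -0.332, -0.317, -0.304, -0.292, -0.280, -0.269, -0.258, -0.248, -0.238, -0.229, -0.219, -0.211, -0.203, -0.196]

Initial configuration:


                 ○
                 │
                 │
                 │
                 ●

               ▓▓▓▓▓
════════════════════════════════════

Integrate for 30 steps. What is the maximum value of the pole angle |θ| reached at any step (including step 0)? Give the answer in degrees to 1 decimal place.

apply F[0]=+6.583 → step 1: x=0.002, v=0.151, θ=0.047, ω=-0.235
apply F[1]=+2.667 → step 2: x=0.005, v=0.206, θ=0.041, ω=-0.312
apply F[2]=+0.875 → step 3: x=0.009, v=0.218, θ=0.035, ω=-0.321
apply F[3]=+0.069 → step 4: x=0.014, v=0.212, θ=0.029, ω=-0.301
apply F[4]=-0.283 → step 5: x=0.018, v=0.199, θ=0.023, ω=-0.271
apply F[5]=-0.427 → step 6: x=0.022, v=0.184, θ=0.018, ω=-0.238
apply F[6]=-0.476 → step 7: x=0.025, v=0.168, θ=0.013, ω=-0.207
apply F[7]=-0.484 → step 8: x=0.028, v=0.154, θ=0.010, ω=-0.179
apply F[8]=-0.473 → step 9: x=0.031, v=0.140, θ=0.006, ω=-0.154
apply F[9]=-0.456 → step 10: x=0.034, v=0.128, θ=0.003, ω=-0.132
apply F[10]=-0.437 → step 11: x=0.036, v=0.117, θ=0.001, ω=-0.112
apply F[11]=-0.416 → step 12: x=0.039, v=0.106, θ=-0.001, ω=-0.095
apply F[12]=-0.398 → step 13: x=0.041, v=0.097, θ=-0.003, ω=-0.080
apply F[13]=-0.380 → step 14: x=0.042, v=0.088, θ=-0.004, ω=-0.067
apply F[14]=-0.362 → step 15: x=0.044, v=0.081, θ=-0.006, ω=-0.056
apply F[15]=-0.347 → step 16: x=0.046, v=0.074, θ=-0.007, ω=-0.046
apply F[16]=-0.332 → step 17: x=0.047, v=0.067, θ=-0.007, ω=-0.038
apply F[17]=-0.317 → step 18: x=0.048, v=0.061, θ=-0.008, ω=-0.030
apply F[18]=-0.304 → step 19: x=0.050, v=0.056, θ=-0.009, ω=-0.024
apply F[19]=-0.292 → step 20: x=0.051, v=0.051, θ=-0.009, ω=-0.018
apply F[20]=-0.280 → step 21: x=0.052, v=0.046, θ=-0.009, ω=-0.013
apply F[21]=-0.269 → step 22: x=0.052, v=0.042, θ=-0.010, ω=-0.009
apply F[22]=-0.258 → step 23: x=0.053, v=0.037, θ=-0.010, ω=-0.006
apply F[23]=-0.248 → step 24: x=0.054, v=0.034, θ=-0.010, ω=-0.003
apply F[24]=-0.238 → step 25: x=0.055, v=0.030, θ=-0.010, ω=-0.000
apply F[25]=-0.229 → step 26: x=0.055, v=0.027, θ=-0.010, ω=0.002
apply F[26]=-0.219 → step 27: x=0.056, v=0.024, θ=-0.010, ω=0.004
apply F[27]=-0.211 → step 28: x=0.056, v=0.021, θ=-0.010, ω=0.006
apply F[28]=-0.203 → step 29: x=0.057, v=0.018, θ=-0.010, ω=0.007
apply F[29]=-0.196 → step 30: x=0.057, v=0.016, θ=-0.009, ω=0.008
Max |angle| over trajectory = 0.049 rad = 2.8°.

Answer: 2.8°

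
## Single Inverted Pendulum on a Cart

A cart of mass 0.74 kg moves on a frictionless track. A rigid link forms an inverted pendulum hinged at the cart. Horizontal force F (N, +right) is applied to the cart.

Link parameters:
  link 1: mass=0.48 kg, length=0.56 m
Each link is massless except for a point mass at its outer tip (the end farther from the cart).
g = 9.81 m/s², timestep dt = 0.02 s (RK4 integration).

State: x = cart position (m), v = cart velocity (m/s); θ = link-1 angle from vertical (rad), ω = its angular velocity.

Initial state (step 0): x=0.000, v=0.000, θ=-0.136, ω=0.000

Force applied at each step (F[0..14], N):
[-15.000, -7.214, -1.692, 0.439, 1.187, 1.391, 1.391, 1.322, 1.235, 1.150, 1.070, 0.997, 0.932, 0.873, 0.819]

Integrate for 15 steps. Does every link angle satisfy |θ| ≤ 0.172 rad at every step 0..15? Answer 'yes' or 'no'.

apply F[0]=-15.000 → step 1: x=-0.004, v=-0.384, θ=-0.130, ω=0.633
apply F[1]=-7.214 → step 2: x=-0.013, v=-0.563, θ=-0.114, ω=0.907
apply F[2]=-1.692 → step 3: x=-0.025, v=-0.595, θ=-0.096, ω=0.928
apply F[3]=+0.439 → step 4: x=-0.037, v=-0.573, θ=-0.078, ω=0.858
apply F[4]=+1.187 → step 5: x=-0.048, v=-0.533, θ=-0.062, ω=0.762
apply F[5]=+1.391 → step 6: x=-0.058, v=-0.488, θ=-0.048, ω=0.663
apply F[6]=+1.391 → step 7: x=-0.067, v=-0.446, θ=-0.035, ω=0.573
apply F[7]=+1.322 → step 8: x=-0.076, v=-0.406, θ=-0.025, ω=0.492
apply F[8]=+1.235 → step 9: x=-0.083, v=-0.370, θ=-0.016, ω=0.421
apply F[9]=+1.150 → step 10: x=-0.091, v=-0.338, θ=-0.008, ω=0.359
apply F[10]=+1.070 → step 11: x=-0.097, v=-0.308, θ=-0.001, ω=0.305
apply F[11]=+0.997 → step 12: x=-0.103, v=-0.282, θ=0.004, ω=0.257
apply F[12]=+0.932 → step 13: x=-0.108, v=-0.257, θ=0.009, ω=0.216
apply F[13]=+0.873 → step 14: x=-0.113, v=-0.235, θ=0.013, ω=0.181
apply F[14]=+0.819 → step 15: x=-0.118, v=-0.215, θ=0.016, ω=0.150
Max |angle| over trajectory = 0.136 rad; bound = 0.172 → within bound.

Answer: yes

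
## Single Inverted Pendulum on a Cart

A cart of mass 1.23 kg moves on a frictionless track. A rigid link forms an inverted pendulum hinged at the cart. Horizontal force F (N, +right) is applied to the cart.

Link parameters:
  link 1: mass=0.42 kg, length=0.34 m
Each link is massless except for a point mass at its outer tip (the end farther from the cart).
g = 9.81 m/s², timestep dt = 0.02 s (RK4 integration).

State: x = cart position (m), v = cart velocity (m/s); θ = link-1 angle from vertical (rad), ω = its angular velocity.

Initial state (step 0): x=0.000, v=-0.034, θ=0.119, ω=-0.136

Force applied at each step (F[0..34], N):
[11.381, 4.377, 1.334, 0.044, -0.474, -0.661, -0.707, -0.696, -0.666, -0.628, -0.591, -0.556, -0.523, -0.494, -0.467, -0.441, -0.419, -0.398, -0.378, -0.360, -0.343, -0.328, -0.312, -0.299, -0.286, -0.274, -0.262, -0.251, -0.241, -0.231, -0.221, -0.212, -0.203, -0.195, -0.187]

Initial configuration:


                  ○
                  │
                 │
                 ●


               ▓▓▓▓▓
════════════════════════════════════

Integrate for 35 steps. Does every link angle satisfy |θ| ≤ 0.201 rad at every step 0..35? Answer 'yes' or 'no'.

Answer: yes

Derivation:
apply F[0]=+11.381 → step 1: x=0.001, v=0.143, θ=0.112, ω=-0.585
apply F[1]=+4.377 → step 2: x=0.005, v=0.207, θ=0.099, ω=-0.711
apply F[2]=+1.334 → step 3: x=0.009, v=0.222, θ=0.085, ω=-0.704
apply F[3]=+0.044 → step 4: x=0.013, v=0.218, θ=0.071, ω=-0.647
apply F[4]=-0.474 → step 5: x=0.017, v=0.206, θ=0.059, ω=-0.574
apply F[5]=-0.661 → step 6: x=0.021, v=0.192, θ=0.048, ω=-0.501
apply F[6]=-0.707 → step 7: x=0.025, v=0.177, θ=0.039, ω=-0.434
apply F[7]=-0.696 → step 8: x=0.029, v=0.164, θ=0.031, ω=-0.374
apply F[8]=-0.666 → step 9: x=0.032, v=0.151, θ=0.024, ω=-0.321
apply F[9]=-0.628 → step 10: x=0.035, v=0.139, θ=0.018, ω=-0.274
apply F[10]=-0.591 → step 11: x=0.037, v=0.129, θ=0.013, ω=-0.234
apply F[11]=-0.556 → step 12: x=0.040, v=0.119, θ=0.009, ω=-0.199
apply F[12]=-0.523 → step 13: x=0.042, v=0.110, θ=0.005, ω=-0.169
apply F[13]=-0.494 → step 14: x=0.044, v=0.102, θ=0.002, ω=-0.143
apply F[14]=-0.467 → step 15: x=0.046, v=0.094, θ=-0.001, ω=-0.120
apply F[15]=-0.441 → step 16: x=0.048, v=0.087, θ=-0.003, ω=-0.101
apply F[16]=-0.419 → step 17: x=0.050, v=0.081, θ=-0.005, ω=-0.084
apply F[17]=-0.398 → step 18: x=0.051, v=0.074, θ=-0.006, ω=-0.069
apply F[18]=-0.378 → step 19: x=0.053, v=0.069, θ=-0.008, ω=-0.056
apply F[19]=-0.360 → step 20: x=0.054, v=0.063, θ=-0.009, ω=-0.046
apply F[20]=-0.343 → step 21: x=0.055, v=0.058, θ=-0.009, ω=-0.036
apply F[21]=-0.328 → step 22: x=0.056, v=0.054, θ=-0.010, ω=-0.028
apply F[22]=-0.312 → step 23: x=0.057, v=0.049, θ=-0.011, ω=-0.021
apply F[23]=-0.299 → step 24: x=0.058, v=0.045, θ=-0.011, ω=-0.015
apply F[24]=-0.286 → step 25: x=0.059, v=0.041, θ=-0.011, ω=-0.010
apply F[25]=-0.274 → step 26: x=0.060, v=0.038, θ=-0.011, ω=-0.006
apply F[26]=-0.262 → step 27: x=0.061, v=0.034, θ=-0.011, ω=-0.002
apply F[27]=-0.251 → step 28: x=0.061, v=0.031, θ=-0.011, ω=0.001
apply F[28]=-0.241 → step 29: x=0.062, v=0.028, θ=-0.011, ω=0.004
apply F[29]=-0.231 → step 30: x=0.062, v=0.025, θ=-0.011, ω=0.006
apply F[30]=-0.221 → step 31: x=0.063, v=0.022, θ=-0.011, ω=0.008
apply F[31]=-0.212 → step 32: x=0.063, v=0.019, θ=-0.011, ω=0.009
apply F[32]=-0.203 → step 33: x=0.064, v=0.017, θ=-0.011, ω=0.011
apply F[33]=-0.195 → step 34: x=0.064, v=0.014, θ=-0.011, ω=0.012
apply F[34]=-0.187 → step 35: x=0.064, v=0.012, θ=-0.010, ω=0.012
Max |angle| over trajectory = 0.119 rad; bound = 0.201 → within bound.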